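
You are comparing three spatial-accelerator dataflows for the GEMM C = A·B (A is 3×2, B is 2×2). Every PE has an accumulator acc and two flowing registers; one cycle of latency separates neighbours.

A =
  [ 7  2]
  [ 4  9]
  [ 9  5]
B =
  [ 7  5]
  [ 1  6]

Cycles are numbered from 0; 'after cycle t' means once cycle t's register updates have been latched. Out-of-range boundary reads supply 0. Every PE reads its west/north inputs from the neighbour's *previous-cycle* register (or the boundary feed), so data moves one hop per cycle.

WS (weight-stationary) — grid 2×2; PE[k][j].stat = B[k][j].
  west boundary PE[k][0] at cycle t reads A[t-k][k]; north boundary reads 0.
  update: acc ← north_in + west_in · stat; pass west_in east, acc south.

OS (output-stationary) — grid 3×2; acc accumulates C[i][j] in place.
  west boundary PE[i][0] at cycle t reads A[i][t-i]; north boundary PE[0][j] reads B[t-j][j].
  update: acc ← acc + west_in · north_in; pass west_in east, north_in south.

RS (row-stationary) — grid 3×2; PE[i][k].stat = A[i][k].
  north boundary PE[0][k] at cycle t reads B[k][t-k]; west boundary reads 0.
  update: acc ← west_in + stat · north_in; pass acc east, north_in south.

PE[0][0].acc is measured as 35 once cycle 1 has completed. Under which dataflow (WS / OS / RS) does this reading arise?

WS [2×2] PE[0][0] across cycles:
  step 0 · PE0,0: acc=49; fwd→7 fwd↓49
  step 1 · PE0,0: acc=28; fwd→4 fwd↓28
OS [3×2] PE[0][0] across cycles:
  step 0 · PE0,0: acc=49; fwd→7 fwd↓7
  step 1 · PE0,0: acc=51; fwd→2 fwd↓1
RS [3×2] PE[0][0] across cycles:
  step 0 · PE0,0: acc=49; fwd→49 fwd↓7
  step 1 · PE0,0: acc=35; fwd→35 fwd↓5

dataflow = RS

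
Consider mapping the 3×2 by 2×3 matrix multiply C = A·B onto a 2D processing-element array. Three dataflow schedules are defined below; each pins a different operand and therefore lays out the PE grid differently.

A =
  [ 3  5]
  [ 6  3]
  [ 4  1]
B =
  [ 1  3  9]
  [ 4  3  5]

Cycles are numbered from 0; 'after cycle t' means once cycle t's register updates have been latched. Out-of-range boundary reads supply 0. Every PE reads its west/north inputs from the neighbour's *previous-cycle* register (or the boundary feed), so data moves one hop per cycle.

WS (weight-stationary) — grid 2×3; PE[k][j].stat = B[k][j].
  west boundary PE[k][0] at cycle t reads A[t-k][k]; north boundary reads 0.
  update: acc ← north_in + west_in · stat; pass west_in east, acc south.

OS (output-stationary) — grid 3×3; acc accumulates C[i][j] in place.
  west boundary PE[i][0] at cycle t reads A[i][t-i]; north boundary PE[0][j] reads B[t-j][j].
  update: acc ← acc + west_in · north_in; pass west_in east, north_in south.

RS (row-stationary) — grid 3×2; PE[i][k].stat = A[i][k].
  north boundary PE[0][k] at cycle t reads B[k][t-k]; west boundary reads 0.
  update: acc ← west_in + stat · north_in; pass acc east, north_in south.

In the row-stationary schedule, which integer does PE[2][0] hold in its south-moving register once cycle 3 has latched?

register = 3

Tracing RS — 3×2 array, target PE[2][0]:
  c0 r1c0: 0 / 0 / 0
  c0 r2c0: 0 / 0 / 0
  c1 r1c0: 6 / 6 / 1
  c1 r2c0: 0 / 0 / 0
  c2 r1c0: 18 / 18 / 3
  c2 r2c0: 4 / 4 / 1
  c3 r1c0: 54 / 54 / 9
  c3 r2c0: 12 / 12 / 3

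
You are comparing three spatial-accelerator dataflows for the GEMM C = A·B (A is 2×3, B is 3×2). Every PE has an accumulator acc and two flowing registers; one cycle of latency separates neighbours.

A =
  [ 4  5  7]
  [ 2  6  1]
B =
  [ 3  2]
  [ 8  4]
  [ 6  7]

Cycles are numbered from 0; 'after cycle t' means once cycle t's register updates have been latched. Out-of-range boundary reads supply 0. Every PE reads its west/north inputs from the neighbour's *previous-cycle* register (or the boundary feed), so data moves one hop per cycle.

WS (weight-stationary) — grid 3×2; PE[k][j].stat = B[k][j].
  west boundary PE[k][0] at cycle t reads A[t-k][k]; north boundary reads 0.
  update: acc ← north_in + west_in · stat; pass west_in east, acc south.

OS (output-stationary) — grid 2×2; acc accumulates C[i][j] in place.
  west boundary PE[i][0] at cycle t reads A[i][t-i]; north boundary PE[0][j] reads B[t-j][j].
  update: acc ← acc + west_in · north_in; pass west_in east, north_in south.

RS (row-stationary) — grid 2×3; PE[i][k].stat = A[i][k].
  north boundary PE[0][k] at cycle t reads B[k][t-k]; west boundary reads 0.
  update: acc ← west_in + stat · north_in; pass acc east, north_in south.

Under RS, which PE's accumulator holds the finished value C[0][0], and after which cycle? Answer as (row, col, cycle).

RS: C[0][0] accumulates in PE[0][2]:
  after 0 — PE[0][2] acc=0, pass-E 0, pass-S 0
  after 1 — PE[0][2] acc=0, pass-E 0, pass-S 0
  after 2 — PE[0][2] acc=94, pass-E 94, pass-S 6

(row, col, cycle) = (0, 2, 2)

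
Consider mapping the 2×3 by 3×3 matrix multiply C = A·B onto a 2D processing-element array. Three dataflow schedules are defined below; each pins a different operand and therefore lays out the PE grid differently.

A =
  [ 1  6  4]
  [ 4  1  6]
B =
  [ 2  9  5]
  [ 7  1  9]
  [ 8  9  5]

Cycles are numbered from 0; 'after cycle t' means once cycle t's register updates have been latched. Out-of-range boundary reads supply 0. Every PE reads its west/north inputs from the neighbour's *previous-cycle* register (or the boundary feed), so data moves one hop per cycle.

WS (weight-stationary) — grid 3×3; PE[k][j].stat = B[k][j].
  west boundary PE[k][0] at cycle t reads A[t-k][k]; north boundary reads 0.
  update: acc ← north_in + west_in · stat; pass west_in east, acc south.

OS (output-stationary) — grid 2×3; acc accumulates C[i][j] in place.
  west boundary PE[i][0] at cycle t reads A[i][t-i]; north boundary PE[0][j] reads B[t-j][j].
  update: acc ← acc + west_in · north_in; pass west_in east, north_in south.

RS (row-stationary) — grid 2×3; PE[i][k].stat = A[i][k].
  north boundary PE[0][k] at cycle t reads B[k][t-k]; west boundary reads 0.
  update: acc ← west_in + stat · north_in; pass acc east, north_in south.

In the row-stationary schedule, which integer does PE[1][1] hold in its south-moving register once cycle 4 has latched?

register = 9

Tracing RS — 2×3 array, target PE[1][1]:
  0: (0,1).acc=0  regs=<0,0>
  0: (1,0).acc=0  regs=<0,0>
  0: (1,1).acc=0  regs=<0,0>
  1: (0,1).acc=44  regs=<44,7>
  1: (1,0).acc=8  regs=<8,2>
  1: (1,1).acc=0  regs=<0,0>
  2: (0,1).acc=15  regs=<15,1>
  2: (1,0).acc=36  regs=<36,9>
  2: (1,1).acc=15  regs=<15,7>
  3: (0,1).acc=59  regs=<59,9>
  3: (1,0).acc=20  regs=<20,5>
  3: (1,1).acc=37  regs=<37,1>
  4: (0,1).acc=0  regs=<0,0>
  4: (1,0).acc=0  regs=<0,0>
  4: (1,1).acc=29  regs=<29,9>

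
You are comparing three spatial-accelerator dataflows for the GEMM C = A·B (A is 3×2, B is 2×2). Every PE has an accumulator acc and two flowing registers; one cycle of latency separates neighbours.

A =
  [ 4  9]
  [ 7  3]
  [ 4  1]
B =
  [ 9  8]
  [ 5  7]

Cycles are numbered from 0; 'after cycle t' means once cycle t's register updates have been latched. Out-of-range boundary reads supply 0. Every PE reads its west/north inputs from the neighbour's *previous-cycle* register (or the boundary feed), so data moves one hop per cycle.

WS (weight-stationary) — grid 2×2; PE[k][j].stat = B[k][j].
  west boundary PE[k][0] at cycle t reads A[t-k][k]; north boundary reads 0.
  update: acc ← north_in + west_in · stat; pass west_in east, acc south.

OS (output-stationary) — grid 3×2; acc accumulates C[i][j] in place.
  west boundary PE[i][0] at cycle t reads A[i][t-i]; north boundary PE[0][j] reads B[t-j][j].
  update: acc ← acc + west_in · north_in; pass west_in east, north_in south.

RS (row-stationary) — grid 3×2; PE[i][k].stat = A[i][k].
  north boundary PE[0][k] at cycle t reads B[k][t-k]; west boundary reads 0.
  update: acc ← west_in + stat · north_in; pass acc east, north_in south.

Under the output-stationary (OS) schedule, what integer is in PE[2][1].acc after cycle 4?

Tracing OS — 3×2 array, target PE[2][1]:
  cycle 0: PE[1][1] → acc 0, east 0, south 0
  cycle 0: PE[2][0] → acc 0, east 0, south 0
  cycle 0: PE[2][1] → acc 0, east 0, south 0
  cycle 1: PE[1][1] → acc 0, east 0, south 0
  cycle 1: PE[2][0] → acc 0, east 0, south 0
  cycle 1: PE[2][1] → acc 0, east 0, south 0
  cycle 2: PE[1][1] → acc 56, east 7, south 8
  cycle 2: PE[2][0] → acc 36, east 4, south 9
  cycle 2: PE[2][1] → acc 0, east 0, south 0
  cycle 3: PE[1][1] → acc 77, east 3, south 7
  cycle 3: PE[2][0] → acc 41, east 1, south 5
  cycle 3: PE[2][1] → acc 32, east 4, south 8
  cycle 4: PE[1][1] → acc 77, east 0, south 0
  cycle 4: PE[2][0] → acc 41, east 0, south 0
  cycle 4: PE[2][1] → acc 39, east 1, south 7

PE[2][1].acc = 39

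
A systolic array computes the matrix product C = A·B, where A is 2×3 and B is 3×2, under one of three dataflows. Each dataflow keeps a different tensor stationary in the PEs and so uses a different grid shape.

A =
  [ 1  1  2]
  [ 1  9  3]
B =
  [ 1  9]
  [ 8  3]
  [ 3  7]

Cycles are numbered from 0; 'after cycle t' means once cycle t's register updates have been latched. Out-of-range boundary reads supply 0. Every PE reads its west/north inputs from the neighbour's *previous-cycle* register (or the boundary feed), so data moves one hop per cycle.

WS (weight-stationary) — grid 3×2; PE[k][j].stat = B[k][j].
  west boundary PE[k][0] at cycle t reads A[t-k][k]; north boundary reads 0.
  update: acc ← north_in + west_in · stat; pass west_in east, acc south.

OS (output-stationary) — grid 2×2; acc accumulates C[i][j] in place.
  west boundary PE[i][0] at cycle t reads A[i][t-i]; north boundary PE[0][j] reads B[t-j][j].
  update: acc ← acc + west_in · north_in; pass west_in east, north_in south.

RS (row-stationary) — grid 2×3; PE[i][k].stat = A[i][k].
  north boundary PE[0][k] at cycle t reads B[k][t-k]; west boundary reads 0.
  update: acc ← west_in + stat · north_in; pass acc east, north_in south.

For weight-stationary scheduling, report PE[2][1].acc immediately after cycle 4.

WS 3×2: PE[2][1] cycle-by-cycle (with neighbour feeds):
  [0] (1,1) acc=0 (h:0 v:0)
  [0] (2,0) acc=0 (h:0 v:0)
  [0] (2,1) acc=0 (h:0 v:0)
  [1] (1,1) acc=0 (h:0 v:0)
  [1] (2,0) acc=0 (h:0 v:0)
  [1] (2,1) acc=0 (h:0 v:0)
  [2] (1,1) acc=12 (h:1 v:12)
  [2] (2,0) acc=15 (h:2 v:15)
  [2] (2,1) acc=0 (h:0 v:0)
  [3] (1,1) acc=36 (h:9 v:36)
  [3] (2,0) acc=82 (h:3 v:82)
  [3] (2,1) acc=26 (h:2 v:26)
  [4] (1,1) acc=0 (h:0 v:0)
  [4] (2,0) acc=0 (h:0 v:0)
  [4] (2,1) acc=57 (h:3 v:57)

PE[2][1].acc = 57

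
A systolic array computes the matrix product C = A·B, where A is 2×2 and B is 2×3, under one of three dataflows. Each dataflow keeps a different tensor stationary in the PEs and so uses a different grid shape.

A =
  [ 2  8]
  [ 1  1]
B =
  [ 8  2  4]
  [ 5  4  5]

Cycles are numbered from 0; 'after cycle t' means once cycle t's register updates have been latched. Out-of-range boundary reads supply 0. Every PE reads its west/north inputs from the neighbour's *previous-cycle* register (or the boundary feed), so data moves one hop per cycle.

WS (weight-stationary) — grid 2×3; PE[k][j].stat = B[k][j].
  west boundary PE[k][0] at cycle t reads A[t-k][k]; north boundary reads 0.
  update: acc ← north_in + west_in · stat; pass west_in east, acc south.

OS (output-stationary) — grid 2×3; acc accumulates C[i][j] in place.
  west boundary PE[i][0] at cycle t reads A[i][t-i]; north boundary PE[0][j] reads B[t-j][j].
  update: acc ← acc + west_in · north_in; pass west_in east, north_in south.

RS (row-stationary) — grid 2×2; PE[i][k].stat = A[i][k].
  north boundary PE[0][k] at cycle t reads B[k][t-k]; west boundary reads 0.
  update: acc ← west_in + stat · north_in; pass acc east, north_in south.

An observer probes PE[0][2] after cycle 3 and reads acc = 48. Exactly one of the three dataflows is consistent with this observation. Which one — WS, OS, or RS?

WS (2×3 grid), PE[0][2]:
  0: (0,2).acc=0  regs=<0,0>
  1: (0,2).acc=0  regs=<0,0>
  2: (0,2).acc=8  regs=<2,8>
  3: (0,2).acc=4  regs=<1,4>
OS (2×3 grid), PE[0][2]:
  0: (0,2).acc=0  regs=<0,0>
  1: (0,2).acc=0  regs=<0,0>
  2: (0,2).acc=8  regs=<2,4>
  3: (0,2).acc=48  regs=<8,5>
— RS: 2×2 array has no PE[0][2].

dataflow = OS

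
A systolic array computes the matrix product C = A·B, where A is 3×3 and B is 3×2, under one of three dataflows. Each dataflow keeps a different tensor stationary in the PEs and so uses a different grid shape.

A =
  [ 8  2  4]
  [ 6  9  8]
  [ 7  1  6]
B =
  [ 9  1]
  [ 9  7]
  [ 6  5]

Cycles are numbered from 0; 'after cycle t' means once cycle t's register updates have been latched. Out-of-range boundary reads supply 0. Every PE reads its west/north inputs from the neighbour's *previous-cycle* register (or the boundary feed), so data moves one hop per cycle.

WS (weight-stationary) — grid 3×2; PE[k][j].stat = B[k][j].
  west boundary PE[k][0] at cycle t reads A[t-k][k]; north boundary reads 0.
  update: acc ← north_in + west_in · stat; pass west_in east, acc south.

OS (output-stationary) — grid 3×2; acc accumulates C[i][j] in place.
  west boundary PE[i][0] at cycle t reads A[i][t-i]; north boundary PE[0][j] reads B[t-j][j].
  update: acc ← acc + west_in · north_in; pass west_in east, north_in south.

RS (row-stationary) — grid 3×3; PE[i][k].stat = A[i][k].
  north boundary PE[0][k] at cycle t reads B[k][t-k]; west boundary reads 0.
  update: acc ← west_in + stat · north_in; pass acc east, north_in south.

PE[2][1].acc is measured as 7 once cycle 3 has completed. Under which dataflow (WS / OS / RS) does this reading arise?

— WS: 3×2; PE[2][1] trace:
  cycle 0: PE[2][1] → acc 0, east 0, south 0
  cycle 1: PE[2][1] → acc 0, east 0, south 0
  cycle 2: PE[2][1] → acc 0, east 0, south 0
  cycle 3: PE[2][1] → acc 42, east 4, south 42
— OS: 3×2; PE[2][1] trace:
  cycle 0: PE[2][1] → acc 0, east 0, south 0
  cycle 1: PE[2][1] → acc 0, east 0, south 0
  cycle 2: PE[2][1] → acc 0, east 0, south 0
  cycle 3: PE[2][1] → acc 7, east 7, south 1
— RS: 3×3; PE[2][1] trace:
  cycle 0: PE[2][1] → acc 0, east 0, south 0
  cycle 1: PE[2][1] → acc 0, east 0, south 0
  cycle 2: PE[2][1] → acc 0, east 0, south 0
  cycle 3: PE[2][1] → acc 72, east 72, south 9

dataflow = OS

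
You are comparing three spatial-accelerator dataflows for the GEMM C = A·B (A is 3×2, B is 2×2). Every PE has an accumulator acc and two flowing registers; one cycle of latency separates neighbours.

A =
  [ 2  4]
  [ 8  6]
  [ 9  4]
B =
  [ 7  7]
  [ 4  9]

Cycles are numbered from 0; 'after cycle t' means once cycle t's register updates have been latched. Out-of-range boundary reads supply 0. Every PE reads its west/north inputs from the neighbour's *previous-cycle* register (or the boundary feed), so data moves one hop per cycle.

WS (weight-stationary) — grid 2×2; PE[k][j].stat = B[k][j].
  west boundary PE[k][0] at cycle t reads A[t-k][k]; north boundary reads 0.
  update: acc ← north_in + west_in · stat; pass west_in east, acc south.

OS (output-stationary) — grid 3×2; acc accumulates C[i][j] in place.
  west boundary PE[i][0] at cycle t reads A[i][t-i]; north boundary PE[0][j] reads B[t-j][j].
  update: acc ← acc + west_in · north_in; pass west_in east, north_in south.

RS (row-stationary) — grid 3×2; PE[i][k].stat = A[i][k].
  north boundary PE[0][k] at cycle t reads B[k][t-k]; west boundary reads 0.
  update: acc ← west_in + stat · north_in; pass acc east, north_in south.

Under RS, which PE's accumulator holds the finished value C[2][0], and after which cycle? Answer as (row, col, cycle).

(row, col, cycle) = (2, 1, 3)

RS — PE[2][1] is where C[2][0] collects:
  t=0 PE[2][1]: acc=0 h=0 v=0
  t=1 PE[2][1]: acc=0 h=0 v=0
  t=2 PE[2][1]: acc=0 h=0 v=0
  t=3 PE[2][1]: acc=79 h=79 v=4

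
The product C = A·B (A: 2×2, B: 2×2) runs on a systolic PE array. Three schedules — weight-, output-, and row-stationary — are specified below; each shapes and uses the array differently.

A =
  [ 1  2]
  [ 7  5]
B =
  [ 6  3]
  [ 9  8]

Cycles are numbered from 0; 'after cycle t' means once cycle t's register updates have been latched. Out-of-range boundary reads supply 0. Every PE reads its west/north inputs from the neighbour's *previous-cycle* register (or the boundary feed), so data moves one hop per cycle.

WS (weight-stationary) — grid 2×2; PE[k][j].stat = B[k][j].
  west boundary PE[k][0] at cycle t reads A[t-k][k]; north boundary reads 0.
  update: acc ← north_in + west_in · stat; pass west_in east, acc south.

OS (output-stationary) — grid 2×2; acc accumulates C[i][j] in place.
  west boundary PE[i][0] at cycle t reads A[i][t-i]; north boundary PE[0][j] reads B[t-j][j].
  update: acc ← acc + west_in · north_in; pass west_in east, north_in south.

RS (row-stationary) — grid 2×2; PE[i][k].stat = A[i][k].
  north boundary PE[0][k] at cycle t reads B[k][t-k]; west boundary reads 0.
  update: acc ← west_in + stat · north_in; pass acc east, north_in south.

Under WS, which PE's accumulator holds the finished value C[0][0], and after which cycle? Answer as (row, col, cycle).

(row, col, cycle) = (1, 0, 1)

WS — PE[1][0] is where C[0][0] collects:
  @0  [1,0]  acc 0  |  →0  ↓0
  @1  [1,0]  acc 24  |  →2  ↓24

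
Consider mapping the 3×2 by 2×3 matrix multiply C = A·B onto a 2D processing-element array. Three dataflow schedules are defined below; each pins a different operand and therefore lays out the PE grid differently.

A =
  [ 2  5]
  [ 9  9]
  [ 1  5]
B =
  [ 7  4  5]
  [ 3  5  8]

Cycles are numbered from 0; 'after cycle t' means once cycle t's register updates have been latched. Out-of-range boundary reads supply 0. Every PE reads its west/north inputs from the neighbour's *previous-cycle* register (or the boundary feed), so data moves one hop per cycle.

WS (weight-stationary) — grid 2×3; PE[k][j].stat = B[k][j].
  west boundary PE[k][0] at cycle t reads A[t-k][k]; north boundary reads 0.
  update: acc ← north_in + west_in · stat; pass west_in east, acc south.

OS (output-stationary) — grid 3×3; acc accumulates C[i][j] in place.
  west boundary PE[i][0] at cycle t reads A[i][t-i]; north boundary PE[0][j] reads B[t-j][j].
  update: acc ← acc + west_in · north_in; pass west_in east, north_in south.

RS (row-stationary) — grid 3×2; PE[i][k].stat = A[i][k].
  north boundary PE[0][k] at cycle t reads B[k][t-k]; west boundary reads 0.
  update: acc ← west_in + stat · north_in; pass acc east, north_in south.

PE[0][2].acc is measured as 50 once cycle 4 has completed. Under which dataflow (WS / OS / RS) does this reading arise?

dataflow = OS

Under WS (2×3), PE[0][2]:
  [0] (0,2) acc=0 (h:0 v:0)
  [1] (0,2) acc=0 (h:0 v:0)
  [2] (0,2) acc=10 (h:2 v:10)
  [3] (0,2) acc=45 (h:9 v:45)
  [4] (0,2) acc=5 (h:1 v:5)
Under OS (3×3), PE[0][2]:
  [0] (0,2) acc=0 (h:0 v:0)
  [1] (0,2) acc=0 (h:0 v:0)
  [2] (0,2) acc=10 (h:2 v:5)
  [3] (0,2) acc=50 (h:5 v:8)
  [4] (0,2) acc=50 (h:0 v:0)
RS (3×2): PE[0][2] does not exist.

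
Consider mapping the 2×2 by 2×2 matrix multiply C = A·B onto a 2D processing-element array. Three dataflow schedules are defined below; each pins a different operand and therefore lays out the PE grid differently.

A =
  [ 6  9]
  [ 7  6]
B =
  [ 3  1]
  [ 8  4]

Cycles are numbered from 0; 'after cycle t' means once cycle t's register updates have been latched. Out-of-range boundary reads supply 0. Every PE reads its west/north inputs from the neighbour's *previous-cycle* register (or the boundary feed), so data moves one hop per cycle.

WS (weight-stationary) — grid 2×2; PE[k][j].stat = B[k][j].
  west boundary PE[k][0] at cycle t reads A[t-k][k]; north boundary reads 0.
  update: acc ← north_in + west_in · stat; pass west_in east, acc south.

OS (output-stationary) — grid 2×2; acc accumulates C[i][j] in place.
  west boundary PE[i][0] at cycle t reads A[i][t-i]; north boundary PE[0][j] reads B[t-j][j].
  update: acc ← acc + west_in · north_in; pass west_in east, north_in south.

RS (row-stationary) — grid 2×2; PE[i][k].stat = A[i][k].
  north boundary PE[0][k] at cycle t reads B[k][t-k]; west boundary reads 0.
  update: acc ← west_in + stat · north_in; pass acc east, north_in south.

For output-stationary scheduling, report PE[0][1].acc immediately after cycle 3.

OS on a 2×2 grid — tracing PE[0][1] and its feeders:
  after 0 — PE[0][0] acc=18, pass-E 6, pass-S 3
  after 0 — PE[0][1] acc=0, pass-E 0, pass-S 0
  after 1 — PE[0][0] acc=90, pass-E 9, pass-S 8
  after 1 — PE[0][1] acc=6, pass-E 6, pass-S 1
  after 2 — PE[0][0] acc=90, pass-E 0, pass-S 0
  after 2 — PE[0][1] acc=42, pass-E 9, pass-S 4
  after 3 — PE[0][0] acc=90, pass-E 0, pass-S 0
  after 3 — PE[0][1] acc=42, pass-E 0, pass-S 0

PE[0][1].acc = 42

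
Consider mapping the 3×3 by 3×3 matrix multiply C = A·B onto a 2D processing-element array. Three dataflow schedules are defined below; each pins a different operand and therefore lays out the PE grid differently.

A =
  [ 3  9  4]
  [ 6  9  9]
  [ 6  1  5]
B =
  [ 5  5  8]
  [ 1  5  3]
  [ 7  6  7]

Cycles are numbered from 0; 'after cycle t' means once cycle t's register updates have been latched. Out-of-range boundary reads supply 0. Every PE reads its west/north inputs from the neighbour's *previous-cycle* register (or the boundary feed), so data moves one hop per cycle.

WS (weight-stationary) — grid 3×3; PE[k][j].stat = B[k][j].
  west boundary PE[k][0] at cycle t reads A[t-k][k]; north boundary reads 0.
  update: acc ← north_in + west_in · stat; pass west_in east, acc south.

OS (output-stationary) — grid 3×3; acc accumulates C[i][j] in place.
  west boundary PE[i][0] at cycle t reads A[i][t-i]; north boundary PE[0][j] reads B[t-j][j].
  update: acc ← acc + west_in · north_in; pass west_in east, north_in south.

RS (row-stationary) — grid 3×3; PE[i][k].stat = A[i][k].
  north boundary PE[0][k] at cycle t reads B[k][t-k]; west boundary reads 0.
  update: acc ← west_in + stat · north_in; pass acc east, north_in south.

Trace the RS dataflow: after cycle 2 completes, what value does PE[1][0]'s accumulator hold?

Tracing RS — 3×3 array, target PE[1][0]:
  t=0 PE[0][0]: acc=15 h=15 v=5
  t=0 PE[1][0]: acc=0 h=0 v=0
  t=1 PE[0][0]: acc=15 h=15 v=5
  t=1 PE[1][0]: acc=30 h=30 v=5
  t=2 PE[0][0]: acc=24 h=24 v=8
  t=2 PE[1][0]: acc=30 h=30 v=5

PE[1][0].acc = 30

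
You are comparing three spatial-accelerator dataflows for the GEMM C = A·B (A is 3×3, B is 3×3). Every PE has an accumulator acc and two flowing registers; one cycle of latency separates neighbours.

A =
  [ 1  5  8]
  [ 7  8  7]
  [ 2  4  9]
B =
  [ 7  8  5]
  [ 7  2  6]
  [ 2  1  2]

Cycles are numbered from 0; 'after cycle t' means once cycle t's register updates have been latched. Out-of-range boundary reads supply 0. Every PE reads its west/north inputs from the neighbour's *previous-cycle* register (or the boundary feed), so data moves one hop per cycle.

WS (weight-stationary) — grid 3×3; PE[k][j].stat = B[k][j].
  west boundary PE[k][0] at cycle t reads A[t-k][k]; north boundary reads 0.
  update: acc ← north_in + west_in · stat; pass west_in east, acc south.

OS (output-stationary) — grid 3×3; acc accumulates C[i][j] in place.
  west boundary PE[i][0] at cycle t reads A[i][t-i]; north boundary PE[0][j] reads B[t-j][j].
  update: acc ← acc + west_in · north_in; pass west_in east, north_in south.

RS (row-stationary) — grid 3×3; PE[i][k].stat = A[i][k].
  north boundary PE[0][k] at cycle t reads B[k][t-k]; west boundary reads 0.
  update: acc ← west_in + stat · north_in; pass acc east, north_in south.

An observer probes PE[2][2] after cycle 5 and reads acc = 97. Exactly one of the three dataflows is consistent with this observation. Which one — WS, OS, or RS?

dataflow = WS

Under WS (3×3), PE[2][2]:
  t=0 PE[2][2]: acc=0 h=0 v=0
  t=1 PE[2][2]: acc=0 h=0 v=0
  t=2 PE[2][2]: acc=0 h=0 v=0
  t=3 PE[2][2]: acc=0 h=0 v=0
  t=4 PE[2][2]: acc=51 h=8 v=51
  t=5 PE[2][2]: acc=97 h=7 v=97
Under OS (3×3), PE[2][2]:
  t=0 PE[2][2]: acc=0 h=0 v=0
  t=1 PE[2][2]: acc=0 h=0 v=0
  t=2 PE[2][2]: acc=0 h=0 v=0
  t=3 PE[2][2]: acc=0 h=0 v=0
  t=4 PE[2][2]: acc=10 h=2 v=5
  t=5 PE[2][2]: acc=34 h=4 v=6
Under RS (3×3), PE[2][2]:
  t=0 PE[2][2]: acc=0 h=0 v=0
  t=1 PE[2][2]: acc=0 h=0 v=0
  t=2 PE[2][2]: acc=0 h=0 v=0
  t=3 PE[2][2]: acc=0 h=0 v=0
  t=4 PE[2][2]: acc=60 h=60 v=2
  t=5 PE[2][2]: acc=33 h=33 v=1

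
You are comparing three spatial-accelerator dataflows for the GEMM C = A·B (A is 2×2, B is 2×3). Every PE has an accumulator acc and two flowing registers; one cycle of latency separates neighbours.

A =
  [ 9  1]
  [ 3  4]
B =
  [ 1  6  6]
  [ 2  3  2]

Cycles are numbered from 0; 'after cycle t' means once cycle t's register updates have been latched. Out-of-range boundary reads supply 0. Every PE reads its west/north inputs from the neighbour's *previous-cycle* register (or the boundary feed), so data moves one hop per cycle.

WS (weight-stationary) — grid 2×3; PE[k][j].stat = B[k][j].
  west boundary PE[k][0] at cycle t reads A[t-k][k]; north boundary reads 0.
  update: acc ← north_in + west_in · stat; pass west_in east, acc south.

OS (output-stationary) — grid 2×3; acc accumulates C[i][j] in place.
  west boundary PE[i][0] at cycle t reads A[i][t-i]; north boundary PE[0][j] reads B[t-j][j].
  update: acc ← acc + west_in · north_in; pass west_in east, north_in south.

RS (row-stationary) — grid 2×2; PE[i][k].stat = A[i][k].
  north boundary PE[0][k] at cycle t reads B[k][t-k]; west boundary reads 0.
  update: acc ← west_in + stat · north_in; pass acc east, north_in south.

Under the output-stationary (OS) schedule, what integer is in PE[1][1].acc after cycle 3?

PE[1][1].acc = 30

Tracing OS — 2×3 array, target PE[1][1]:
  step 0 · PE0,1: acc=0; fwd→0 fwd↓0
  step 0 · PE1,0: acc=0; fwd→0 fwd↓0
  step 0 · PE1,1: acc=0; fwd→0 fwd↓0
  step 1 · PE0,1: acc=54; fwd→9 fwd↓6
  step 1 · PE1,0: acc=3; fwd→3 fwd↓1
  step 1 · PE1,1: acc=0; fwd→0 fwd↓0
  step 2 · PE0,1: acc=57; fwd→1 fwd↓3
  step 2 · PE1,0: acc=11; fwd→4 fwd↓2
  step 2 · PE1,1: acc=18; fwd→3 fwd↓6
  step 3 · PE0,1: acc=57; fwd→0 fwd↓0
  step 3 · PE1,0: acc=11; fwd→0 fwd↓0
  step 3 · PE1,1: acc=30; fwd→4 fwd↓3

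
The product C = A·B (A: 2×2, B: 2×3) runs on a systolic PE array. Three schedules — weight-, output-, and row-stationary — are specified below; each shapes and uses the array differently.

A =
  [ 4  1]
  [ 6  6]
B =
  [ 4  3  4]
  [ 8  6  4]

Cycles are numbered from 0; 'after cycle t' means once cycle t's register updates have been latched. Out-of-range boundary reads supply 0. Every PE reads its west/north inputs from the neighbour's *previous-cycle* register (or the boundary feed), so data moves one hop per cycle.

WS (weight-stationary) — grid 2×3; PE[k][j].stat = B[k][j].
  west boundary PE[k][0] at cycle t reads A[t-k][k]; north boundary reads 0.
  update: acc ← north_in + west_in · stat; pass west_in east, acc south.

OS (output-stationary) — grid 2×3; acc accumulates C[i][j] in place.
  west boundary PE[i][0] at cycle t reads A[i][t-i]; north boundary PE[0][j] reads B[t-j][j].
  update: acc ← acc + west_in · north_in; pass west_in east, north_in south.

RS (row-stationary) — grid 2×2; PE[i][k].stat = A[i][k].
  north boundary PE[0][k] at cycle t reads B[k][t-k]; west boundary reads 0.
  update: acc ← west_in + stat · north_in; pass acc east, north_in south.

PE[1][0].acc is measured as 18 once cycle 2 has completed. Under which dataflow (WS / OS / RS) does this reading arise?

dataflow = RS

Under WS (2×3), PE[1][0]:
  0: (1,0).acc=0  regs=<0,0>
  1: (1,0).acc=24  regs=<1,24>
  2: (1,0).acc=72  regs=<6,72>
Under OS (2×3), PE[1][0]:
  0: (1,0).acc=0  regs=<0,0>
  1: (1,0).acc=24  regs=<6,4>
  2: (1,0).acc=72  regs=<6,8>
Under RS (2×2), PE[1][0]:
  0: (1,0).acc=0  regs=<0,0>
  1: (1,0).acc=24  regs=<24,4>
  2: (1,0).acc=18  regs=<18,3>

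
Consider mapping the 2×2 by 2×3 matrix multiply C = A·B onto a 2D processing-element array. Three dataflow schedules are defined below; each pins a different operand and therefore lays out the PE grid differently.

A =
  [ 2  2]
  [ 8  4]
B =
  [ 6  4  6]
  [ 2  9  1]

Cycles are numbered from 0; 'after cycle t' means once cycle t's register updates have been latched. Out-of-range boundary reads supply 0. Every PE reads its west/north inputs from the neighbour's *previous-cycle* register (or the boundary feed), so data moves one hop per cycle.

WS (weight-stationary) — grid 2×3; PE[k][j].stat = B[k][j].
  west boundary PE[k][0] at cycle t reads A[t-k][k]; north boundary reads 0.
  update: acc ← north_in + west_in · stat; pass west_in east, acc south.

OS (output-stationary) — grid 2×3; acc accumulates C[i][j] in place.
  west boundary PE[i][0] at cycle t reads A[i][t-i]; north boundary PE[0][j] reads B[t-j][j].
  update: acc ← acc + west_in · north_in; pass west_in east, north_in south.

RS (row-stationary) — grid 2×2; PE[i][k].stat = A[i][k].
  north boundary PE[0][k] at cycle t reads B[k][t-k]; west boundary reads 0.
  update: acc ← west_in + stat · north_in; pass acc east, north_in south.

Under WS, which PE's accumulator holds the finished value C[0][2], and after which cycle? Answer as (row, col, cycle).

Under WS, C[0][2] lands at PE[1][2]:
  0: (1,2).acc=0  regs=<0,0>
  1: (1,2).acc=0  regs=<0,0>
  2: (1,2).acc=0  regs=<0,0>
  3: (1,2).acc=14  regs=<2,14>

(row, col, cycle) = (1, 2, 3)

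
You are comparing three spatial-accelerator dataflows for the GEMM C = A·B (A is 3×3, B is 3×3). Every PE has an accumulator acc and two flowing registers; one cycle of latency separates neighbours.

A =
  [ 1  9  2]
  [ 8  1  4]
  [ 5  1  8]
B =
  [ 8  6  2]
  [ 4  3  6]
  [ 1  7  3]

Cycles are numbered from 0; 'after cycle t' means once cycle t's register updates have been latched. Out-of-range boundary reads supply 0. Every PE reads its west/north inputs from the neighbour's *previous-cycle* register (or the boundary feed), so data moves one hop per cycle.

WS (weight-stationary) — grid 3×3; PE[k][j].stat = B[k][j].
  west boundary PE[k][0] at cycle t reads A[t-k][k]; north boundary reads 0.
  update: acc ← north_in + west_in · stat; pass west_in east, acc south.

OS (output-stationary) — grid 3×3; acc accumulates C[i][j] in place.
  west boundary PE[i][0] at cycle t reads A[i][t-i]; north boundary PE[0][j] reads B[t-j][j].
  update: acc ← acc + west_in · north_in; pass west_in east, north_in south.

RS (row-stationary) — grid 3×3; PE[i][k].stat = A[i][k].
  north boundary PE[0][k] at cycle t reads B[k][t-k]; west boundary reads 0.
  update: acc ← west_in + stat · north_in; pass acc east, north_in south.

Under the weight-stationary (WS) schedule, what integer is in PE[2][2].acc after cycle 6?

PE[2][2].acc = 40

WS on a 3×3 grid — tracing PE[2][2] and its feeders:
  t=0 PE[1][2]: acc=0 h=0 v=0
  t=0 PE[2][1]: acc=0 h=0 v=0
  t=0 PE[2][2]: acc=0 h=0 v=0
  t=1 PE[1][2]: acc=0 h=0 v=0
  t=1 PE[2][1]: acc=0 h=0 v=0
  t=1 PE[2][2]: acc=0 h=0 v=0
  t=2 PE[1][2]: acc=0 h=0 v=0
  t=2 PE[2][1]: acc=0 h=0 v=0
  t=2 PE[2][2]: acc=0 h=0 v=0
  t=3 PE[1][2]: acc=56 h=9 v=56
  t=3 PE[2][1]: acc=47 h=2 v=47
  t=3 PE[2][2]: acc=0 h=0 v=0
  t=4 PE[1][2]: acc=22 h=1 v=22
  t=4 PE[2][1]: acc=79 h=4 v=79
  t=4 PE[2][2]: acc=62 h=2 v=62
  t=5 PE[1][2]: acc=16 h=1 v=16
  t=5 PE[2][1]: acc=89 h=8 v=89
  t=5 PE[2][2]: acc=34 h=4 v=34
  t=6 PE[1][2]: acc=0 h=0 v=0
  t=6 PE[2][1]: acc=0 h=0 v=0
  t=6 PE[2][2]: acc=40 h=8 v=40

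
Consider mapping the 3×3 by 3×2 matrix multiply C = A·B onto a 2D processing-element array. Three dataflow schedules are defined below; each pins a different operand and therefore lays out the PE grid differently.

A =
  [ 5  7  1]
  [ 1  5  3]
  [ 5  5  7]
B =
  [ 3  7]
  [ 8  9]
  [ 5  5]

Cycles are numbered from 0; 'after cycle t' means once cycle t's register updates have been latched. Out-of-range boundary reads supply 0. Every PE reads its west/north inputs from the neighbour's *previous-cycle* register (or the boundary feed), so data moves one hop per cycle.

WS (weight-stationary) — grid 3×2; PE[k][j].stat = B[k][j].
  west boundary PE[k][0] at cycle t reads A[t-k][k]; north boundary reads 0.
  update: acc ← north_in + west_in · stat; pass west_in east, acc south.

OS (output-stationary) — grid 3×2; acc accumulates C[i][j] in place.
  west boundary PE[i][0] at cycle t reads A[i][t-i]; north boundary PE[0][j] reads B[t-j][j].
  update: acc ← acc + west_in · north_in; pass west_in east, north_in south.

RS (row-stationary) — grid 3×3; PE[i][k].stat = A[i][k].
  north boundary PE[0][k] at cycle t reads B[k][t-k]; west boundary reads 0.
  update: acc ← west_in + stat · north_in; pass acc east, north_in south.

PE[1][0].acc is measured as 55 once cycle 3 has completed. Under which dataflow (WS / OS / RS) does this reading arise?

WS [3×2] PE[1][0] across cycles:
  0: (1,0).acc=0  regs=<0,0>
  1: (1,0).acc=71  regs=<7,71>
  2: (1,0).acc=43  regs=<5,43>
  3: (1,0).acc=55  regs=<5,55>
OS [3×2] PE[1][0] across cycles:
  0: (1,0).acc=0  regs=<0,0>
  1: (1,0).acc=3  regs=<1,3>
  2: (1,0).acc=43  regs=<5,8>
  3: (1,0).acc=58  regs=<3,5>
RS [3×3] PE[1][0] across cycles:
  0: (1,0).acc=0  regs=<0,0>
  1: (1,0).acc=3  regs=<3,3>
  2: (1,0).acc=7  regs=<7,7>
  3: (1,0).acc=0  regs=<0,0>

dataflow = WS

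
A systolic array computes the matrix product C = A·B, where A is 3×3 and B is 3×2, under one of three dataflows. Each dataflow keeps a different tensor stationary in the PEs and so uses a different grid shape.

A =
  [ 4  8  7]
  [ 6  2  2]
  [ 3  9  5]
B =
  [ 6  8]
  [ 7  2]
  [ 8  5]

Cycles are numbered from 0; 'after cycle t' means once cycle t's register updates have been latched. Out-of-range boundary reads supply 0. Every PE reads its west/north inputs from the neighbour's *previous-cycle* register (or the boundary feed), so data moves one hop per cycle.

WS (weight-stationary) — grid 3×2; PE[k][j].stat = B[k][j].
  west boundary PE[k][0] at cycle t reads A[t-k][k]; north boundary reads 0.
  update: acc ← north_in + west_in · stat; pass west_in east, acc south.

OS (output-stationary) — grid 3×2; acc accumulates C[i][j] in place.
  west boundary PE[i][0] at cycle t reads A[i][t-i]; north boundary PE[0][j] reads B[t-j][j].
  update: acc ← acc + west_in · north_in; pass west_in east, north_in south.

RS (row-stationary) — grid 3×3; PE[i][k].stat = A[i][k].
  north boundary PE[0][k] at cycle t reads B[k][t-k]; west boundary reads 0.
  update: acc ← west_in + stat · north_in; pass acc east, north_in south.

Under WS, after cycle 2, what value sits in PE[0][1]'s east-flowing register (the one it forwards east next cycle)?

WS 3×2: PE[0][1] cycle-by-cycle (with neighbour feeds):
  0: (0,0).acc=24  regs=<4,24>
  0: (0,1).acc=0  regs=<0,0>
  1: (0,0).acc=36  regs=<6,36>
  1: (0,1).acc=32  regs=<4,32>
  2: (0,0).acc=18  regs=<3,18>
  2: (0,1).acc=48  regs=<6,48>

register = 6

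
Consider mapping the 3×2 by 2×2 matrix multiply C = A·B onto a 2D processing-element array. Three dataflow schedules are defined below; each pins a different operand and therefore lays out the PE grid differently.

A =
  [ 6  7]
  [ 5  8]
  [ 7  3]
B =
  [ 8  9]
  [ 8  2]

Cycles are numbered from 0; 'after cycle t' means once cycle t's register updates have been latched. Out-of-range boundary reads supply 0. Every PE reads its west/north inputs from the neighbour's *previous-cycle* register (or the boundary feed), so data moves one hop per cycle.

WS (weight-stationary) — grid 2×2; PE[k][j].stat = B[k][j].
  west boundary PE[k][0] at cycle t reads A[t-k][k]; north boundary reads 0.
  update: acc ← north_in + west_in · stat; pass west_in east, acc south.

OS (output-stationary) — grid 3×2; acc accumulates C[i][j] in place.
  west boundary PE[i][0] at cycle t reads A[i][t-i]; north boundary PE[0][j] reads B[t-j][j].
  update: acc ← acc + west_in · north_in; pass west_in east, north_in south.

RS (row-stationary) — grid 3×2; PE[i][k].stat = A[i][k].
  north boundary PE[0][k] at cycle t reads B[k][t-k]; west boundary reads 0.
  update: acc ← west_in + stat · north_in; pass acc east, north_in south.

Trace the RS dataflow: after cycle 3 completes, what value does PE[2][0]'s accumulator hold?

RS on a 3×2 grid — tracing PE[2][0] and its feeders:
  step 0 · PE1,0: acc=0; fwd→0 fwd↓0
  step 0 · PE2,0: acc=0; fwd→0 fwd↓0
  step 1 · PE1,0: acc=40; fwd→40 fwd↓8
  step 1 · PE2,0: acc=0; fwd→0 fwd↓0
  step 2 · PE1,0: acc=45; fwd→45 fwd↓9
  step 2 · PE2,0: acc=56; fwd→56 fwd↓8
  step 3 · PE1,0: acc=0; fwd→0 fwd↓0
  step 3 · PE2,0: acc=63; fwd→63 fwd↓9

PE[2][0].acc = 63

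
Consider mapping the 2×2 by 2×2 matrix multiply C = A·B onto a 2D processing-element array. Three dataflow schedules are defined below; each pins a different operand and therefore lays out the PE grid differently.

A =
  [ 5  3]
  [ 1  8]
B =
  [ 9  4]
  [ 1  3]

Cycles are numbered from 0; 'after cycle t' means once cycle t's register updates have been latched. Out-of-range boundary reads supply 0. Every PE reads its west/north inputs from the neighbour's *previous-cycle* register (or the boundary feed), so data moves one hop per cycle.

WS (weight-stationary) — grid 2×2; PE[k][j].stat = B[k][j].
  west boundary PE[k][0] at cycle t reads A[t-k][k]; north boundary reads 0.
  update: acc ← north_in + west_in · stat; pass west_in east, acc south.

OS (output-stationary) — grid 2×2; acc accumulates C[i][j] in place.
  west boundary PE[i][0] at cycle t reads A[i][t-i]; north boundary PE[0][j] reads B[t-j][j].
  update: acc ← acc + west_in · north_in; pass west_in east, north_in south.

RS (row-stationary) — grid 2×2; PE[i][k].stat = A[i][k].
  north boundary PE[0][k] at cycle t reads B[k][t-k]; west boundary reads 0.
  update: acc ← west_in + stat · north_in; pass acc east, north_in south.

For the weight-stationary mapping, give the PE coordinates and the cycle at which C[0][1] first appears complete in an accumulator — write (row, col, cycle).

(row, col, cycle) = (1, 1, 2)

Under WS, C[0][1] lands at PE[1][1]:
  after 0 — PE[1][1] acc=0, pass-E 0, pass-S 0
  after 1 — PE[1][1] acc=0, pass-E 0, pass-S 0
  after 2 — PE[1][1] acc=29, pass-E 3, pass-S 29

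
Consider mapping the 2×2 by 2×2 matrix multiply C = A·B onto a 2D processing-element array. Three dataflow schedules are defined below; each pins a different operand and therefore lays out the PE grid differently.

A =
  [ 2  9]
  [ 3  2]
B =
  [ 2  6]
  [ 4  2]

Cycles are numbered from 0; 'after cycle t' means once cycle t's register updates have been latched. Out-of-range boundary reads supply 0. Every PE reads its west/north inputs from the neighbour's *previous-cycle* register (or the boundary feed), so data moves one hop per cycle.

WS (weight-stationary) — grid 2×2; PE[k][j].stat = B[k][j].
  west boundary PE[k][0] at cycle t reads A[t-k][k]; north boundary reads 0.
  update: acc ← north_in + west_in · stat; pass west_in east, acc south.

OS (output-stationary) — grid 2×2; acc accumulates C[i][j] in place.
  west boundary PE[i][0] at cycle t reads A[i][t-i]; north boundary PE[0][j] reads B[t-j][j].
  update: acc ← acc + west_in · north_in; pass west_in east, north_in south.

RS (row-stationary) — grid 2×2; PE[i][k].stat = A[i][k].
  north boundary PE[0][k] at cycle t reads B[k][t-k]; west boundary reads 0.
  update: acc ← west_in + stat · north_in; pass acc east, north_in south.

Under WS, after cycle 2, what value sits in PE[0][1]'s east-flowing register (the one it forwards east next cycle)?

WS 2×2: PE[0][1] cycle-by-cycle (with neighbour feeds):
  0: (0,0).acc=4  regs=<2,4>
  0: (0,1).acc=0  regs=<0,0>
  1: (0,0).acc=6  regs=<3,6>
  1: (0,1).acc=12  regs=<2,12>
  2: (0,0).acc=0  regs=<0,0>
  2: (0,1).acc=18  regs=<3,18>

register = 3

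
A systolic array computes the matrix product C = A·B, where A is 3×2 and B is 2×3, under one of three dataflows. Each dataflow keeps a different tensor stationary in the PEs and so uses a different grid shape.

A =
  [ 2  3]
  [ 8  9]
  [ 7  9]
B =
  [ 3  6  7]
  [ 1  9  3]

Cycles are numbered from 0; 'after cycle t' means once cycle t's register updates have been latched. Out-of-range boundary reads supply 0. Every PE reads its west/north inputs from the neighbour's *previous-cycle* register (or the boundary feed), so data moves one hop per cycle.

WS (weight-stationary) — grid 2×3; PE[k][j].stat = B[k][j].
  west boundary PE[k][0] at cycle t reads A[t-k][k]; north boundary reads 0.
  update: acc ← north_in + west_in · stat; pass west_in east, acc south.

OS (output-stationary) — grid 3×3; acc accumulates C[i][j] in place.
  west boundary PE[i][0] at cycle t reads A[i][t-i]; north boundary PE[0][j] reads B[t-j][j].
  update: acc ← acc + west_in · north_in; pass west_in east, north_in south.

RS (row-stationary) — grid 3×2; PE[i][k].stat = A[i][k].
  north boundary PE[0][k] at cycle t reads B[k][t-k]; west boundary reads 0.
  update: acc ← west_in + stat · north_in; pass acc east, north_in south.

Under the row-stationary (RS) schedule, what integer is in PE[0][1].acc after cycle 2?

RS (3×2). Following PE[0][1] plus its west/north inputs:
  after 0 — PE[0][0] acc=6, pass-E 6, pass-S 3
  after 0 — PE[0][1] acc=0, pass-E 0, pass-S 0
  after 1 — PE[0][0] acc=12, pass-E 12, pass-S 6
  after 1 — PE[0][1] acc=9, pass-E 9, pass-S 1
  after 2 — PE[0][0] acc=14, pass-E 14, pass-S 7
  after 2 — PE[0][1] acc=39, pass-E 39, pass-S 9

PE[0][1].acc = 39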